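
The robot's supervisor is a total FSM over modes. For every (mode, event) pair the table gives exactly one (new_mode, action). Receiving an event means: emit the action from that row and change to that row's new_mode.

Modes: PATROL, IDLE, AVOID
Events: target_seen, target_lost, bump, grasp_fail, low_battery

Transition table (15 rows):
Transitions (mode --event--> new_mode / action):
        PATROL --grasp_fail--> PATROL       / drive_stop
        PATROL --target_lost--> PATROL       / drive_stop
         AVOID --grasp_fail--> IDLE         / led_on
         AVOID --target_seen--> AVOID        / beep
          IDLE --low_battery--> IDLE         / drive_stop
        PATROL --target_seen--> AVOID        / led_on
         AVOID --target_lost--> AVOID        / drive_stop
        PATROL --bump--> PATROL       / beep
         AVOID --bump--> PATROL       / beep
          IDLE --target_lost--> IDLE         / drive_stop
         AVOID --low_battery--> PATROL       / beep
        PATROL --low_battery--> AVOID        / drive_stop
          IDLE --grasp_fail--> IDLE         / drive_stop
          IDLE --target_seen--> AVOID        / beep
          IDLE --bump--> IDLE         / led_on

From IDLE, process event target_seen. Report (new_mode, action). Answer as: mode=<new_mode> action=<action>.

current mode = IDLE; filter table to that mode:
  (IDLE, low_battery) → (IDLE, drive_stop)
  (IDLE, target_lost) → (IDLE, drive_stop)
  (IDLE, grasp_fail) → (IDLE, drive_stop)
  (IDLE, target_seen) → (AVOID, beep)  ← event matches
  (IDLE, bump) → (IDLE, led_on)
event = target_seen selects (AVOID, beep)

mode=AVOID action=beep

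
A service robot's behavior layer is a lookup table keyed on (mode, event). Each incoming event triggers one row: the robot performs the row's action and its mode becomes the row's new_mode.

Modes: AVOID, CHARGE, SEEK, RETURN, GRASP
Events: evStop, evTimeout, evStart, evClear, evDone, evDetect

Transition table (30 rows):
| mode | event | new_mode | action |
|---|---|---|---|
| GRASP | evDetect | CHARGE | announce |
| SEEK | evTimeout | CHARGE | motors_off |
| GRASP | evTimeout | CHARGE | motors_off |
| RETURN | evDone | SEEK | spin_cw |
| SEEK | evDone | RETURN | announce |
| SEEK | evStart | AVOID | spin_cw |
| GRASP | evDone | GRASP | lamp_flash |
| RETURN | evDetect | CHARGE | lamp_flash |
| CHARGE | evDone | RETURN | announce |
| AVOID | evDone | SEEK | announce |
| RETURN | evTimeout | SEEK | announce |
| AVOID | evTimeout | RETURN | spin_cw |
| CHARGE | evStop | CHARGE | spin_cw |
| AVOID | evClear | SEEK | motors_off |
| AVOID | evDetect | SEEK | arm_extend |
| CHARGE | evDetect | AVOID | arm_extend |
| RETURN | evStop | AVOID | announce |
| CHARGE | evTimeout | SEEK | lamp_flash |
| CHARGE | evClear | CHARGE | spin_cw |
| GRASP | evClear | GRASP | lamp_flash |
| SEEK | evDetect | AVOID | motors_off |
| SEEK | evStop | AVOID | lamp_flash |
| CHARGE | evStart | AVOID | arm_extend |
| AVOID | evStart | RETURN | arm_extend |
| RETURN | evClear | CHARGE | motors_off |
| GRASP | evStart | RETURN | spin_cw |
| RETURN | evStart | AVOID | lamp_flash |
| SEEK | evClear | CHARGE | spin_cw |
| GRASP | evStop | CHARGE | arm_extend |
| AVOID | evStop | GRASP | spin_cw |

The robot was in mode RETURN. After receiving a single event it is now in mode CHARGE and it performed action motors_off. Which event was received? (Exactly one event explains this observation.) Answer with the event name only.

try evStop: (RETURN, evStop) → (AVOID, announce)
try evTimeout: (RETURN, evTimeout) → (SEEK, announce)
try evStart: (RETURN, evStart) → (AVOID, lamp_flash)
try evClear: (RETURN, evClear) → (CHARGE, motors_off)  ← matches
try evDone: (RETURN, evDone) → (SEEK, spin_cw)
try evDetect: (RETURN, evDetect) → (CHARGE, lamp_flash)

evClear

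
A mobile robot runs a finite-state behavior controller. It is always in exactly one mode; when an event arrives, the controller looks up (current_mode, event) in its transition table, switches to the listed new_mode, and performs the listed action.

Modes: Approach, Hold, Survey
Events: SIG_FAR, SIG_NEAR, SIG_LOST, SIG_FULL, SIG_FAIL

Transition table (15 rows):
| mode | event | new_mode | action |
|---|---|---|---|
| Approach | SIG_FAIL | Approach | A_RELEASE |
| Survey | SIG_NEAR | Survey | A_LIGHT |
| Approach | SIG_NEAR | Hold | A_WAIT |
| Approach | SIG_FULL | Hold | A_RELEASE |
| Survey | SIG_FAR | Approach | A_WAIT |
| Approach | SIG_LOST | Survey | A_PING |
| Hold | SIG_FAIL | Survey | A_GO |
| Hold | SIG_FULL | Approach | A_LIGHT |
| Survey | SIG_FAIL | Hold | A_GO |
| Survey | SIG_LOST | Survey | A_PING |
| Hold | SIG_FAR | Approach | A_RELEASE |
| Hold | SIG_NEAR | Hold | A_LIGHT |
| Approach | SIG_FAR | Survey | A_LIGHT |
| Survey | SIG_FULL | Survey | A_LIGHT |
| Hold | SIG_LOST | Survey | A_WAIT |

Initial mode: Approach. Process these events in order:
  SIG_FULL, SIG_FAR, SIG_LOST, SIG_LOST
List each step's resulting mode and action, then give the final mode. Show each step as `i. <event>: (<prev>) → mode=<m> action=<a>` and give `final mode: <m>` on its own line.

1. SIG_FULL: (Approach) → mode=Hold action=A_RELEASE
2. SIG_FAR: (Hold) → mode=Approach action=A_RELEASE
3. SIG_LOST: (Approach) → mode=Survey action=A_PING
4. SIG_LOST: (Survey) → mode=Survey action=A_PING

final mode: Survey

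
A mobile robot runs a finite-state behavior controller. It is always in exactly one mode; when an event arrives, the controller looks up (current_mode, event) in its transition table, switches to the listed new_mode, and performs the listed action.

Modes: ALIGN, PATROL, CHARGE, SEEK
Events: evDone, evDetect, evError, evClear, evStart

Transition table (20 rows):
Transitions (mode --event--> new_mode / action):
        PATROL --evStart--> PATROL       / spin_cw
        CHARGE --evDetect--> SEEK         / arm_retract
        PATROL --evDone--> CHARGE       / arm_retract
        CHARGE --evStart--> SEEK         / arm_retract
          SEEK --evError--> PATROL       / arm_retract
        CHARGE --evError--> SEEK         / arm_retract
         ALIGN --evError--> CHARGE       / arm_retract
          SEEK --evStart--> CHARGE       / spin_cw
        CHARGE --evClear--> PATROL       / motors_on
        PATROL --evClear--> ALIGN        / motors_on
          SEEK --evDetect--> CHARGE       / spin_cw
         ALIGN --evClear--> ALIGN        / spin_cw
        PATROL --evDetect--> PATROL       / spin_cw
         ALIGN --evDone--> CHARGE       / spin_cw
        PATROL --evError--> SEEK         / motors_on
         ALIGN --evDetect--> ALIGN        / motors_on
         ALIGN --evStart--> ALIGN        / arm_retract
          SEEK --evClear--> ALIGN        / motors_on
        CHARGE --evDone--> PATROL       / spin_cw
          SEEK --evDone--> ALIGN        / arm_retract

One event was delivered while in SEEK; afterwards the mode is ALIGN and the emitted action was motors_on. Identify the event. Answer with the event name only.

try evDone: (SEEK, evDone) → (ALIGN, arm_retract)
try evDetect: (SEEK, evDetect) → (CHARGE, spin_cw)
try evError: (SEEK, evError) → (PATROL, arm_retract)
try evClear: (SEEK, evClear) → (ALIGN, motors_on)  ← matches
try evStart: (SEEK, evStart) → (CHARGE, spin_cw)

evClear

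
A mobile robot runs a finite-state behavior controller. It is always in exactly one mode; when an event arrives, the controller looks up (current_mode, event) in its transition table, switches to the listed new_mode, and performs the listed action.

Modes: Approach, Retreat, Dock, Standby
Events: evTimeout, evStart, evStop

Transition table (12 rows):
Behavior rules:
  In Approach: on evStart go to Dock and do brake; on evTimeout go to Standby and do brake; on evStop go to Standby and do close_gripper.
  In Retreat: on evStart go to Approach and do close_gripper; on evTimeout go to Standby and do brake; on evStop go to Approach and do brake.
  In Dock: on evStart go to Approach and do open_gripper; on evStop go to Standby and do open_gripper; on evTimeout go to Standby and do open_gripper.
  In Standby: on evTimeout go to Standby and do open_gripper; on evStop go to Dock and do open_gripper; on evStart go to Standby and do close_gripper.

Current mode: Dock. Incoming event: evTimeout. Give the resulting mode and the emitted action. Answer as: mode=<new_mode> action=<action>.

current mode = Dock; filter table to that mode:
  (Dock, evStart) → (Approach, open_gripper)
  (Dock, evStop) → (Standby, open_gripper)
  (Dock, evTimeout) → (Standby, open_gripper)  ← event matches
event = evTimeout selects (Standby, open_gripper)

mode=Standby action=open_gripper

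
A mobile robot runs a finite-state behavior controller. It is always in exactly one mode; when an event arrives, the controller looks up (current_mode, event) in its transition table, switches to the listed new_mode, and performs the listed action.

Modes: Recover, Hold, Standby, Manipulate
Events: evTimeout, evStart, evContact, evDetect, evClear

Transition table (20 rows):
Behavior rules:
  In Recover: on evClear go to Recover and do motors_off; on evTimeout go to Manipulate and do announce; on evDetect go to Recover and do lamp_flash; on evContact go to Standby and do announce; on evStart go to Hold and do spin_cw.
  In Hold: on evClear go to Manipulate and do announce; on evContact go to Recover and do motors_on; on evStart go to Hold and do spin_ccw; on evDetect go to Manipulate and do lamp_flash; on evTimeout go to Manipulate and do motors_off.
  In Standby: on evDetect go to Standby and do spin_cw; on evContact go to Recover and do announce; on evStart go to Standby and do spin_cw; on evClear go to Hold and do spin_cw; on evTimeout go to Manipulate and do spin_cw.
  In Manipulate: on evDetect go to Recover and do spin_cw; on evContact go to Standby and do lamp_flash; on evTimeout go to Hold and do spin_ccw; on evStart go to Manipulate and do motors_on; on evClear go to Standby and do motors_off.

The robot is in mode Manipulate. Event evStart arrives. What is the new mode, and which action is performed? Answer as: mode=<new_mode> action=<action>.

current mode = Manipulate; filter table to that mode:
  (Manipulate, evDetect) → (Recover, spin_cw)
  (Manipulate, evContact) → (Standby, lamp_flash)
  (Manipulate, evTimeout) → (Hold, spin_ccw)
  (Manipulate, evStart) → (Manipulate, motors_on)  ← event matches
  (Manipulate, evClear) → (Standby, motors_off)
event = evStart selects (Manipulate, motors_on)

mode=Manipulate action=motors_on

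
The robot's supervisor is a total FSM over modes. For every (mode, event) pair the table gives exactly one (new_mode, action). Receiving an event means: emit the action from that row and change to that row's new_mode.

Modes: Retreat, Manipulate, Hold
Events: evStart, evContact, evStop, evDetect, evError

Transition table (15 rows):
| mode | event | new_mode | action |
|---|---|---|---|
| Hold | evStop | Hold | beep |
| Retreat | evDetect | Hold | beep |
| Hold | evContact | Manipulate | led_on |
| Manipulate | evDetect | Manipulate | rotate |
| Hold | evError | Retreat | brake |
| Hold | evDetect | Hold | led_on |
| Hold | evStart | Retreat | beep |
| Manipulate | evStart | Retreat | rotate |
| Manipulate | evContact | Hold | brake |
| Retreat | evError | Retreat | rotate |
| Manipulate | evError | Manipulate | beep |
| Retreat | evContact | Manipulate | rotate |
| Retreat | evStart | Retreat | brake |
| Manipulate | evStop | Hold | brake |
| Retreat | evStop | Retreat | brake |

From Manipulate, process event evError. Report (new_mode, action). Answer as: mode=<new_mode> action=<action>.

mode=Manipulate action=beep

current mode = Manipulate; filter table to that mode:
  (Manipulate, evDetect) → (Manipulate, rotate)
  (Manipulate, evStart) → (Retreat, rotate)
  (Manipulate, evContact) → (Hold, brake)
  (Manipulate, evError) → (Manipulate, beep)  ← event matches
  (Manipulate, evStop) → (Hold, brake)
event = evError selects (Manipulate, beep)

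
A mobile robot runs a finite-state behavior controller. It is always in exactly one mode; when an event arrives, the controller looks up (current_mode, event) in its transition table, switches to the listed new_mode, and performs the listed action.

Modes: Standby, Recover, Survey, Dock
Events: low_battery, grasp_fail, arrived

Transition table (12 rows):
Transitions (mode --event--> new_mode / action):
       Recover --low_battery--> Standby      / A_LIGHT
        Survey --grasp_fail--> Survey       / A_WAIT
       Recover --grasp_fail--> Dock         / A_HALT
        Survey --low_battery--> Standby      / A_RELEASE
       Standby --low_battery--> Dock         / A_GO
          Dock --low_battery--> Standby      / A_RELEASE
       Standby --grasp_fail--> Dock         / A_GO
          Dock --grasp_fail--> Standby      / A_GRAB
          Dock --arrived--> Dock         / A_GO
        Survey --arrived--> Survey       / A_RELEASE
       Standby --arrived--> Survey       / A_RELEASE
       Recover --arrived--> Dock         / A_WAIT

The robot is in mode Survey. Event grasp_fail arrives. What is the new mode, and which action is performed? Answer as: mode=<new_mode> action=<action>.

current mode = Survey; filter table to that mode:
  (Survey, grasp_fail) → (Survey, A_WAIT)  ← event matches
  (Survey, low_battery) → (Standby, A_RELEASE)
  (Survey, arrived) → (Survey, A_RELEASE)
event = grasp_fail selects (Survey, A_WAIT)

mode=Survey action=A_WAIT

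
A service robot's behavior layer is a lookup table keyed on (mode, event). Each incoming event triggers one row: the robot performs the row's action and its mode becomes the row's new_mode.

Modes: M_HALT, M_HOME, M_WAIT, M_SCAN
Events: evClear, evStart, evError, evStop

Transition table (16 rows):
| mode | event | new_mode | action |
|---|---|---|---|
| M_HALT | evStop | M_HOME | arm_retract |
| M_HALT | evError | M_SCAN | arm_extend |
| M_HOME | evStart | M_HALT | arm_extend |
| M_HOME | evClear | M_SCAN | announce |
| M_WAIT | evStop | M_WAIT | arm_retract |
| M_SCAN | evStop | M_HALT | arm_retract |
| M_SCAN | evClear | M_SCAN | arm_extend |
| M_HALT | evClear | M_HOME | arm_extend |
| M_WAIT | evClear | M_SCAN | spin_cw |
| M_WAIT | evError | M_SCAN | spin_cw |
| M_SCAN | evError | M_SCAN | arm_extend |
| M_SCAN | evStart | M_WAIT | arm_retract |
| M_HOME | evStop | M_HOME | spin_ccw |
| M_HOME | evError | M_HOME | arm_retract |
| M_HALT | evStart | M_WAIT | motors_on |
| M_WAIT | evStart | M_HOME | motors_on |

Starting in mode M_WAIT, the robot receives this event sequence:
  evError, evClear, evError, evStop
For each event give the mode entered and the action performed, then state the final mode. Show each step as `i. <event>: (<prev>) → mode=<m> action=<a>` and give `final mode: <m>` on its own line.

1. evError: (M_WAIT) → mode=M_SCAN action=spin_cw
2. evClear: (M_SCAN) → mode=M_SCAN action=arm_extend
3. evError: (M_SCAN) → mode=M_SCAN action=arm_extend
4. evStop: (M_SCAN) → mode=M_HALT action=arm_retract

final mode: M_HALT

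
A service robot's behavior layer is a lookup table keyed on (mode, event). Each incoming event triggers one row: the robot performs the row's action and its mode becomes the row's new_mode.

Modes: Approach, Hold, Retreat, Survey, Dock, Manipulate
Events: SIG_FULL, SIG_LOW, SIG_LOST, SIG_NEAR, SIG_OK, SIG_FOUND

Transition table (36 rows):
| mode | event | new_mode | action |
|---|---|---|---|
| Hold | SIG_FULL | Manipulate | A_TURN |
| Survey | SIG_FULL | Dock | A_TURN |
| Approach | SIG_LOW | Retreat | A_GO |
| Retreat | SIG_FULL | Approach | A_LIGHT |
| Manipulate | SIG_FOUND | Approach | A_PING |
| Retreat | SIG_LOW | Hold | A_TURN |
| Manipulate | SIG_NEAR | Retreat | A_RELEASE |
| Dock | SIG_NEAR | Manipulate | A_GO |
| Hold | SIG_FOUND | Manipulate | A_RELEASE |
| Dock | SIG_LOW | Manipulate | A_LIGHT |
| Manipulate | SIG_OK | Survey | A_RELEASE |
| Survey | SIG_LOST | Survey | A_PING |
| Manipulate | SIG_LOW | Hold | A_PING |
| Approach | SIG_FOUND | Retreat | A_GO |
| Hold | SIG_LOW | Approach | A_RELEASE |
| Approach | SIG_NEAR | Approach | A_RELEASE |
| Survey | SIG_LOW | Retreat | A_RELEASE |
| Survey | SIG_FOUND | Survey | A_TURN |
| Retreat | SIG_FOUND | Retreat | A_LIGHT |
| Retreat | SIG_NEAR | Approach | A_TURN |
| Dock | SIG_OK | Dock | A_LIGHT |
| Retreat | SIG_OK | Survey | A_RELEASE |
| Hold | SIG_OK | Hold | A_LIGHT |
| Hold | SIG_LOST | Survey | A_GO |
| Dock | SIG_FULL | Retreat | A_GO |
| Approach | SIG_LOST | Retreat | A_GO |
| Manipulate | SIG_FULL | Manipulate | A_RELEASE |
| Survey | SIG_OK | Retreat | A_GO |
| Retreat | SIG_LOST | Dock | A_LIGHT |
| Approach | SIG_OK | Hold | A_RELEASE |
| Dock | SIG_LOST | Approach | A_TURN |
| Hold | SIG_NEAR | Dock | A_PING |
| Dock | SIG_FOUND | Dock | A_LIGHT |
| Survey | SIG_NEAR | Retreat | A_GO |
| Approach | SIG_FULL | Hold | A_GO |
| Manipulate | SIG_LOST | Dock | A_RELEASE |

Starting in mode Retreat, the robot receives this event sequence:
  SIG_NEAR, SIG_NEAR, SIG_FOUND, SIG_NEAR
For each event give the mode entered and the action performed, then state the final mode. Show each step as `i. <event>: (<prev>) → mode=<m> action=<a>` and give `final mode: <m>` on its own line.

1. SIG_NEAR: (Retreat) → mode=Approach action=A_TURN
2. SIG_NEAR: (Approach) → mode=Approach action=A_RELEASE
3. SIG_FOUND: (Approach) → mode=Retreat action=A_GO
4. SIG_NEAR: (Retreat) → mode=Approach action=A_TURN

final mode: Approach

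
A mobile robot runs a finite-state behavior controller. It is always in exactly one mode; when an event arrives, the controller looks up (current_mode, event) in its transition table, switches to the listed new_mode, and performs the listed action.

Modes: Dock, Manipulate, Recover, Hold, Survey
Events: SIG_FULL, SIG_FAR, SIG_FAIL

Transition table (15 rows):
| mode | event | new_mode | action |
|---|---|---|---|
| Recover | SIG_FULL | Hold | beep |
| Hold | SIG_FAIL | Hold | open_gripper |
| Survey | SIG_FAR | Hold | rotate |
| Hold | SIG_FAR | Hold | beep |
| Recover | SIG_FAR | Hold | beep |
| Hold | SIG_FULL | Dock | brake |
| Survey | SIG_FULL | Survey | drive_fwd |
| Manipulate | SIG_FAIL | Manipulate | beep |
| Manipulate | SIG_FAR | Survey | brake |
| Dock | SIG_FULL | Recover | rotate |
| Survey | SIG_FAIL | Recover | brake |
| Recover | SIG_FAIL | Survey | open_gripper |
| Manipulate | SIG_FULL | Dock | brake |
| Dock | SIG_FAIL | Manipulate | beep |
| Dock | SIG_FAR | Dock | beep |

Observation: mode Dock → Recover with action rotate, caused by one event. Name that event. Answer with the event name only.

SIG_FULL

try SIG_FULL: (Dock, SIG_FULL) → (Recover, rotate)  ← matches
try SIG_FAR: (Dock, SIG_FAR) → (Dock, beep)
try SIG_FAIL: (Dock, SIG_FAIL) → (Manipulate, beep)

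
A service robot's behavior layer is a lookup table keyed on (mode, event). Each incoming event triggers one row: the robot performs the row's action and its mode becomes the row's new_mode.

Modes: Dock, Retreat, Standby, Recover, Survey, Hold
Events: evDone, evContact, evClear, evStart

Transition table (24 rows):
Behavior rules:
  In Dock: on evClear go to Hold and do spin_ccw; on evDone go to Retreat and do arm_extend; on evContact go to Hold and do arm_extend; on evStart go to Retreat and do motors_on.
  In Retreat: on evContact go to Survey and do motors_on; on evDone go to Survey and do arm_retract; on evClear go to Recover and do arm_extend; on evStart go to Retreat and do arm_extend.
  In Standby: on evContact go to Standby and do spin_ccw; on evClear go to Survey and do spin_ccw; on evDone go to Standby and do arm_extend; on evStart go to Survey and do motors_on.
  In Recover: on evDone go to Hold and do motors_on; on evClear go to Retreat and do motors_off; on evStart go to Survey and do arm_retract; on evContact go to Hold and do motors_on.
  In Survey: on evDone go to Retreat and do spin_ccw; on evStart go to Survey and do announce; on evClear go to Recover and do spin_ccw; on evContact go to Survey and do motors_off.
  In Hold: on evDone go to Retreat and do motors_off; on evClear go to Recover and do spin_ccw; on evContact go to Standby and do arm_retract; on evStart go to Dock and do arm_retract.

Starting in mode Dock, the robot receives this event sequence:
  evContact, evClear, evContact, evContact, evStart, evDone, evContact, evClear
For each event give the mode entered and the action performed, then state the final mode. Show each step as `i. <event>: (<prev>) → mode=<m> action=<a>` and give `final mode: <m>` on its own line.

final mode: Recover

1. evContact: (Dock) → mode=Hold action=arm_extend
2. evClear: (Hold) → mode=Recover action=spin_ccw
3. evContact: (Recover) → mode=Hold action=motors_on
4. evContact: (Hold) → mode=Standby action=arm_retract
5. evStart: (Standby) → mode=Survey action=motors_on
6. evDone: (Survey) → mode=Retreat action=spin_ccw
7. evContact: (Retreat) → mode=Survey action=motors_on
8. evClear: (Survey) → mode=Recover action=spin_ccw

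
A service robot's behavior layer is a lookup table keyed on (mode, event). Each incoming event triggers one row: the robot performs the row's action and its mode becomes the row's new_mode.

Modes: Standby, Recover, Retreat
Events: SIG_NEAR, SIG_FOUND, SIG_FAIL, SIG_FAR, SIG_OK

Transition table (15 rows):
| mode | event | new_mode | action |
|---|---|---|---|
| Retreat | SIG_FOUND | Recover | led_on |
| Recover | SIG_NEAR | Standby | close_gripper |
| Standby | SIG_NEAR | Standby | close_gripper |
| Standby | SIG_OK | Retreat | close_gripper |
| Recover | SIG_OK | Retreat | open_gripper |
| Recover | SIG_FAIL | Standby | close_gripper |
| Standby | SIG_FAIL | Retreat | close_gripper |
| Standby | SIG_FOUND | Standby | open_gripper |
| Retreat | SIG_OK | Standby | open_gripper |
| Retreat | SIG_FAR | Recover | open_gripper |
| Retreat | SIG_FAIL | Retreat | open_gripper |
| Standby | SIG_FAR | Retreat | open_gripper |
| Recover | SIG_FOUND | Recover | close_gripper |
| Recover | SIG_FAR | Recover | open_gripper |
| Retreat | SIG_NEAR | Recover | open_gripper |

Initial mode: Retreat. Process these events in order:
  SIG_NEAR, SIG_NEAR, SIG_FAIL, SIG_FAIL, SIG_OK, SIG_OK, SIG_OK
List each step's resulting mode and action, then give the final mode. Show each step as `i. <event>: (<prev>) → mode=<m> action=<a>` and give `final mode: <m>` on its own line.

1. SIG_NEAR: (Retreat) → mode=Recover action=open_gripper
2. SIG_NEAR: (Recover) → mode=Standby action=close_gripper
3. SIG_FAIL: (Standby) → mode=Retreat action=close_gripper
4. SIG_FAIL: (Retreat) → mode=Retreat action=open_gripper
5. SIG_OK: (Retreat) → mode=Standby action=open_gripper
6. SIG_OK: (Standby) → mode=Retreat action=close_gripper
7. SIG_OK: (Retreat) → mode=Standby action=open_gripper

final mode: Standby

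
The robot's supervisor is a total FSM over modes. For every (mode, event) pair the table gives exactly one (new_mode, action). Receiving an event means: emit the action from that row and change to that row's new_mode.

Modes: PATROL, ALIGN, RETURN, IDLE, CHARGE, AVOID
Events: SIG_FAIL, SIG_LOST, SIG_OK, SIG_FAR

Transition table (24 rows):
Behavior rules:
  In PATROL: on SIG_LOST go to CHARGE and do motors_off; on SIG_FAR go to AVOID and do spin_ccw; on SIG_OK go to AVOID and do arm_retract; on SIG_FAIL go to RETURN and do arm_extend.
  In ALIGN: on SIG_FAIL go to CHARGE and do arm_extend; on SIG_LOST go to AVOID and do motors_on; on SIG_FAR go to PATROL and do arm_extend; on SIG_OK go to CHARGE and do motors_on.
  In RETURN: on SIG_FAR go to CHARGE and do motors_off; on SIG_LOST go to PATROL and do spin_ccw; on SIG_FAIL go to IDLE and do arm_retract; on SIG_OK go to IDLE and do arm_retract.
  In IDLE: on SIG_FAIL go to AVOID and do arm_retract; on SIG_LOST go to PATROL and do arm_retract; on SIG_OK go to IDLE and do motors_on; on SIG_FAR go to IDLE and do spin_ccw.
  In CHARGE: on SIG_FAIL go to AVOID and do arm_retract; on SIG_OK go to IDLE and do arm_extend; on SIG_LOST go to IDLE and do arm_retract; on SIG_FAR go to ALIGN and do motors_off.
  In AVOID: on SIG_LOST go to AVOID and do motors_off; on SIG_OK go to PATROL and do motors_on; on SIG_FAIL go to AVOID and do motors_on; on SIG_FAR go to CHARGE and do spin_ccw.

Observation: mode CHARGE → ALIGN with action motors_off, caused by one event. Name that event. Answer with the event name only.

try SIG_FAIL: (CHARGE, SIG_FAIL) → (AVOID, arm_retract)
try SIG_LOST: (CHARGE, SIG_LOST) → (IDLE, arm_retract)
try SIG_OK: (CHARGE, SIG_OK) → (IDLE, arm_extend)
try SIG_FAR: (CHARGE, SIG_FAR) → (ALIGN, motors_off)  ← matches

SIG_FAR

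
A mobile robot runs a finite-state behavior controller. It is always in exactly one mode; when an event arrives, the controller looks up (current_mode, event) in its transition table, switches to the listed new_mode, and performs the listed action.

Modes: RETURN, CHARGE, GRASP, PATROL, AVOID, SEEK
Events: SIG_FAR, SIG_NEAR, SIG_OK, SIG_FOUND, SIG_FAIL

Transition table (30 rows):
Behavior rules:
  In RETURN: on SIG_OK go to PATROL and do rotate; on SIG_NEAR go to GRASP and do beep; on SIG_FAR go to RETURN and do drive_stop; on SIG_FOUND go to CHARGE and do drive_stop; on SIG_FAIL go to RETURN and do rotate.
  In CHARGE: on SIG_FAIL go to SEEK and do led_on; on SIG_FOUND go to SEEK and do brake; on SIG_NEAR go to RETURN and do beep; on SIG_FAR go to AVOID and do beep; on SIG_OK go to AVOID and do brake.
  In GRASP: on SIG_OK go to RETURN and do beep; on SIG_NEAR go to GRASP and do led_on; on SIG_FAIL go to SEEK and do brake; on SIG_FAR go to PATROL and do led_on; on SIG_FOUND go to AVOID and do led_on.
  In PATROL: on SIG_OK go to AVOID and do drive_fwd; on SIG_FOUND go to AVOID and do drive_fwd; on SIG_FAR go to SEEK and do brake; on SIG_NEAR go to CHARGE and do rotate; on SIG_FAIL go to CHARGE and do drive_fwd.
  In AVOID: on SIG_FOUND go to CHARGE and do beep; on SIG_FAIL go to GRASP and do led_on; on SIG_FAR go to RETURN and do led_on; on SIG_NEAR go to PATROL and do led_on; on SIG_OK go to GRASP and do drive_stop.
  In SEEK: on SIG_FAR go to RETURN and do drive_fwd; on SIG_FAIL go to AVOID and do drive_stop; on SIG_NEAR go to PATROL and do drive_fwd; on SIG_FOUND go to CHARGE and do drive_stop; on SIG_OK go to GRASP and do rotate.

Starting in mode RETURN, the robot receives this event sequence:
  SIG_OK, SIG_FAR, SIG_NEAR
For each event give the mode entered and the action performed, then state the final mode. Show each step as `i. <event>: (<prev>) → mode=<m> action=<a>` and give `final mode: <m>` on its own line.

1. SIG_OK: (RETURN) → mode=PATROL action=rotate
2. SIG_FAR: (PATROL) → mode=SEEK action=brake
3. SIG_NEAR: (SEEK) → mode=PATROL action=drive_fwd

final mode: PATROL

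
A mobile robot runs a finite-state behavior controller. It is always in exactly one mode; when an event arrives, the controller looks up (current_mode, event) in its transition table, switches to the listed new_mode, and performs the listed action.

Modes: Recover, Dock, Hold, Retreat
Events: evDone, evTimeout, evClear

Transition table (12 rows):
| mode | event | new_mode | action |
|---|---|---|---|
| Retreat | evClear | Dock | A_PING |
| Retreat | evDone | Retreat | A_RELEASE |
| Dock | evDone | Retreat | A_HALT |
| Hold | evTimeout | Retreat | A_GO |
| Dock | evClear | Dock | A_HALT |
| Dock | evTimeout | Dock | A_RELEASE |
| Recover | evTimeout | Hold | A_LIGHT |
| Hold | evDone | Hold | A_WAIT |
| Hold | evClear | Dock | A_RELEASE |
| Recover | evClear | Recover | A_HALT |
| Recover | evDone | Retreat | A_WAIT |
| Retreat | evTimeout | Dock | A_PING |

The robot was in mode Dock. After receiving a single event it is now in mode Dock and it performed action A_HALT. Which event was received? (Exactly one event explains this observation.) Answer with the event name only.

evClear

try evDone: (Dock, evDone) → (Retreat, A_HALT)
try evTimeout: (Dock, evTimeout) → (Dock, A_RELEASE)
try evClear: (Dock, evClear) → (Dock, A_HALT)  ← matches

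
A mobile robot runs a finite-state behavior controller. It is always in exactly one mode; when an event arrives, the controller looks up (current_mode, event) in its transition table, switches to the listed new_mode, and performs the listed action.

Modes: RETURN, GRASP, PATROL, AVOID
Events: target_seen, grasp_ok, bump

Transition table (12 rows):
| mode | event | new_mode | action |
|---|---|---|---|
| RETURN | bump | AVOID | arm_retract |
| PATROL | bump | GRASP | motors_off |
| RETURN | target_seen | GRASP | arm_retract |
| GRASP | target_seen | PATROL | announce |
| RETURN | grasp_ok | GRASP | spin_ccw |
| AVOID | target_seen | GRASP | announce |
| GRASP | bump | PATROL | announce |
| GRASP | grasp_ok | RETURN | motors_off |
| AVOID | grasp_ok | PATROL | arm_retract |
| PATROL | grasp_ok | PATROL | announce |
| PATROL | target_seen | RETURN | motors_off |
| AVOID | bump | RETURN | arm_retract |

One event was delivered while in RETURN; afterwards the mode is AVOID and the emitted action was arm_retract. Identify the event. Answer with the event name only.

try target_seen: (RETURN, target_seen) → (GRASP, arm_retract)
try grasp_ok: (RETURN, grasp_ok) → (GRASP, spin_ccw)
try bump: (RETURN, bump) → (AVOID, arm_retract)  ← matches

bump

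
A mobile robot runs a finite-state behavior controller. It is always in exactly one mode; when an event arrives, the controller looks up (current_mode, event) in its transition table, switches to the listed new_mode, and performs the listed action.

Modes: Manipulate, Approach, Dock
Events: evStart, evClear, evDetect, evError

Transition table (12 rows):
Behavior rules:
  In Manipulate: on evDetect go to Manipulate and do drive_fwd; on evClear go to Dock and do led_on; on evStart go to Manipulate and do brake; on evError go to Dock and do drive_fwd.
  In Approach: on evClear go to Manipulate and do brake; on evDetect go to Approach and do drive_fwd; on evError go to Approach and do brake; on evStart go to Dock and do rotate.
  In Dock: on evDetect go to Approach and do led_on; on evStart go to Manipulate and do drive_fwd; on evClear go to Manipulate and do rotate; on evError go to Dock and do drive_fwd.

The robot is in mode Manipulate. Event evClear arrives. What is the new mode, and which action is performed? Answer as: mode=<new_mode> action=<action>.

mode=Dock action=led_on

current mode = Manipulate; filter table to that mode:
  (Manipulate, evDetect) → (Manipulate, drive_fwd)
  (Manipulate, evClear) → (Dock, led_on)  ← event matches
  (Manipulate, evStart) → (Manipulate, brake)
  (Manipulate, evError) → (Dock, drive_fwd)
event = evClear selects (Dock, led_on)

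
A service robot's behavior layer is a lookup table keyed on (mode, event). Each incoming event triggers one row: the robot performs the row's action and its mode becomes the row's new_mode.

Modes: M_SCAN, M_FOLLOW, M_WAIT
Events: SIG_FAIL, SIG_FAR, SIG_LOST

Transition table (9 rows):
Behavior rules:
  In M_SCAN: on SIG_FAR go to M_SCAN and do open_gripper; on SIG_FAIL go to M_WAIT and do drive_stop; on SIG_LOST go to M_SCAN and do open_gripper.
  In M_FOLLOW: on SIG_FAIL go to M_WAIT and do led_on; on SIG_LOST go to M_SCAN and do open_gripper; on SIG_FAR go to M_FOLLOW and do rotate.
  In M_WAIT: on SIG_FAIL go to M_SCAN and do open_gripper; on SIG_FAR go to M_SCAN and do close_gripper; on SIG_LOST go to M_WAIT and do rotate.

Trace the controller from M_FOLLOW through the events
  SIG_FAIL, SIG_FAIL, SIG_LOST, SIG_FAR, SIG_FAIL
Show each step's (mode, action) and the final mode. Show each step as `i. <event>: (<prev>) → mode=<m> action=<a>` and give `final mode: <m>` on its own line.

final mode: M_WAIT

1. SIG_FAIL: (M_FOLLOW) → mode=M_WAIT action=led_on
2. SIG_FAIL: (M_WAIT) → mode=M_SCAN action=open_gripper
3. SIG_LOST: (M_SCAN) → mode=M_SCAN action=open_gripper
4. SIG_FAR: (M_SCAN) → mode=M_SCAN action=open_gripper
5. SIG_FAIL: (M_SCAN) → mode=M_WAIT action=drive_stop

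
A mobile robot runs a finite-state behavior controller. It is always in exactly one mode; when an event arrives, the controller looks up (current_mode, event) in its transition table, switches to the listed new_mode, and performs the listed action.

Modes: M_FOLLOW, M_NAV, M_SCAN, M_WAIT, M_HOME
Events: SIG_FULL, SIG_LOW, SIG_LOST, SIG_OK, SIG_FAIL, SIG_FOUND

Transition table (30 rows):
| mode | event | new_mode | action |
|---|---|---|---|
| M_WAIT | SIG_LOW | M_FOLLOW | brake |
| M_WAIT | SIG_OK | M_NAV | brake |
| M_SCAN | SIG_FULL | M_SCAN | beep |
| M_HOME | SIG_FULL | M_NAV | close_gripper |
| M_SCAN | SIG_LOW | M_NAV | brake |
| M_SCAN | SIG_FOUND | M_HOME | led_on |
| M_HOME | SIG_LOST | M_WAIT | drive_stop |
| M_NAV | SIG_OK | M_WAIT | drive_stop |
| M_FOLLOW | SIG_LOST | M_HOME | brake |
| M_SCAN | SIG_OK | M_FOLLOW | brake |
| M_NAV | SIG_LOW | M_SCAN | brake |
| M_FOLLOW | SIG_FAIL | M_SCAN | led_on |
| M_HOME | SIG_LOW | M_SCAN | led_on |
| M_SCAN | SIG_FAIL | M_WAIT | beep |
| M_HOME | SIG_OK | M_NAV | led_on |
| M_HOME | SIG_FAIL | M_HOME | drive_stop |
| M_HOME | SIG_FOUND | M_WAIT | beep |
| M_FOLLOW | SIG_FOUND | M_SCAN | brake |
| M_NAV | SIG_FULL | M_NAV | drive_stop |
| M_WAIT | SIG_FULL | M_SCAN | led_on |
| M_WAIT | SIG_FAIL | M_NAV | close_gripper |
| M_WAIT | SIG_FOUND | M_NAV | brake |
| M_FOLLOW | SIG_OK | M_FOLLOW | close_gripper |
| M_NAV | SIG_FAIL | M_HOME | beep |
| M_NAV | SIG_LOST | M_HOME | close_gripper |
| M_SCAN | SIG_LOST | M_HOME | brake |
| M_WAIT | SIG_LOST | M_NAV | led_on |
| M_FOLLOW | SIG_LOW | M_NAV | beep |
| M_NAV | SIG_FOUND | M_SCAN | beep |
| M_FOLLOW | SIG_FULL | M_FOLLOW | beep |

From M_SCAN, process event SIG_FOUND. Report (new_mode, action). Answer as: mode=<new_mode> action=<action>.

current mode = M_SCAN; filter table to that mode:
  (M_SCAN, SIG_FULL) → (M_SCAN, beep)
  (M_SCAN, SIG_LOW) → (M_NAV, brake)
  (M_SCAN, SIG_FOUND) → (M_HOME, led_on)  ← event matches
  (M_SCAN, SIG_OK) → (M_FOLLOW, brake)
  (M_SCAN, SIG_FAIL) → (M_WAIT, beep)
  (M_SCAN, SIG_LOST) → (M_HOME, brake)
event = SIG_FOUND selects (M_HOME, led_on)

mode=M_HOME action=led_on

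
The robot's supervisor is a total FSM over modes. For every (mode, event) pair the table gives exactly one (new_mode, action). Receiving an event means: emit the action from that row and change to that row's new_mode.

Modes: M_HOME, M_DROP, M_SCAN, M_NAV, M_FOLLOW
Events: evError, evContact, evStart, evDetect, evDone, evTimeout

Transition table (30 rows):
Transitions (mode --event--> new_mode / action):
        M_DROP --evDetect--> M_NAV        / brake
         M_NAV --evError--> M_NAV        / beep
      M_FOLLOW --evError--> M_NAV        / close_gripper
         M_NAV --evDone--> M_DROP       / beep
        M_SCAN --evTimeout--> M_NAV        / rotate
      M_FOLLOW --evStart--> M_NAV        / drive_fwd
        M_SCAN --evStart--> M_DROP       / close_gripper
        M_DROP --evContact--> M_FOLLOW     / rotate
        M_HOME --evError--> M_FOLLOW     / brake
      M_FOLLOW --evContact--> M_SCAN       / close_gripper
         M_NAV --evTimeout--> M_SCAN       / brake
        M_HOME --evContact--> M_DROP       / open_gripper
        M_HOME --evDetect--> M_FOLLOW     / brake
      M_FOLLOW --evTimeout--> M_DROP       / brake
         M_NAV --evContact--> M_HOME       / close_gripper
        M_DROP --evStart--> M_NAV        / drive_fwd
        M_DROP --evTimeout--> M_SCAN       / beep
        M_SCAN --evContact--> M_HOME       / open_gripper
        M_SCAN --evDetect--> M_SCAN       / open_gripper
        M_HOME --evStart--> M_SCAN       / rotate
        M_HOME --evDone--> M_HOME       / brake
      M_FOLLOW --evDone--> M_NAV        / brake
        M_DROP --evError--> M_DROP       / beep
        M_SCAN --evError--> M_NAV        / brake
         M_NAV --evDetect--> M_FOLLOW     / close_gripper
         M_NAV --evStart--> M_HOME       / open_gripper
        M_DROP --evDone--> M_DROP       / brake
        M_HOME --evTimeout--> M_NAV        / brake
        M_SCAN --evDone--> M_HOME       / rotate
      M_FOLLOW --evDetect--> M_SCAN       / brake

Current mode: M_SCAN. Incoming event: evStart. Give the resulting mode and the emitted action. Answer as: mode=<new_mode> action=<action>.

current mode = M_SCAN; filter table to that mode:
  (M_SCAN, evTimeout) → (M_NAV, rotate)
  (M_SCAN, evStart) → (M_DROP, close_gripper)  ← event matches
  (M_SCAN, evContact) → (M_HOME, open_gripper)
  (M_SCAN, evDetect) → (M_SCAN, open_gripper)
  (M_SCAN, evError) → (M_NAV, brake)
  (M_SCAN, evDone) → (M_HOME, rotate)
event = evStart selects (M_DROP, close_gripper)

mode=M_DROP action=close_gripper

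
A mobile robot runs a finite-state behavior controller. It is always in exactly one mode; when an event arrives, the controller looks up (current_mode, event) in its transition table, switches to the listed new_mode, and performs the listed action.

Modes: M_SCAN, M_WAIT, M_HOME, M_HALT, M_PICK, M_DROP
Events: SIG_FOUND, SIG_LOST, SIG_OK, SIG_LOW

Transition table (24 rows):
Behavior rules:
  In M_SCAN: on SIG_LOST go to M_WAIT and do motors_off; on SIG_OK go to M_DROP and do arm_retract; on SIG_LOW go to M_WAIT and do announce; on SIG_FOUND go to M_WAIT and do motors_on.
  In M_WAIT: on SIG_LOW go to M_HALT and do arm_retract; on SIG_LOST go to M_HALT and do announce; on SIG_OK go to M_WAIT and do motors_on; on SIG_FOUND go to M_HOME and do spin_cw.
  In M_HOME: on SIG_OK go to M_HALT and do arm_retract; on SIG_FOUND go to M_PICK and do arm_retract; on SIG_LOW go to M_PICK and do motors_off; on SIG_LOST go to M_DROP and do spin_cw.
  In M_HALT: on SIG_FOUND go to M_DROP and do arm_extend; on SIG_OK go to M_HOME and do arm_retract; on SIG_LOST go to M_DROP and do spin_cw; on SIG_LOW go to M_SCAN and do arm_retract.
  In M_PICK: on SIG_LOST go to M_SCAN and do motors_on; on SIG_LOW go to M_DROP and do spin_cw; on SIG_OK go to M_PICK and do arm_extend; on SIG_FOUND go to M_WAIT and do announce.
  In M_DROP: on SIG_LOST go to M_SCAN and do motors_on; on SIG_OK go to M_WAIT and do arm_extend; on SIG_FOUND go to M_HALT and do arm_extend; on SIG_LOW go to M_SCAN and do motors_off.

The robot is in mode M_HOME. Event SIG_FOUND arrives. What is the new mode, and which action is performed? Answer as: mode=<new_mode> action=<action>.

mode=M_PICK action=arm_retract

current mode = M_HOME; filter table to that mode:
  (M_HOME, SIG_OK) → (M_HALT, arm_retract)
  (M_HOME, SIG_FOUND) → (M_PICK, arm_retract)  ← event matches
  (M_HOME, SIG_LOW) → (M_PICK, motors_off)
  (M_HOME, SIG_LOST) → (M_DROP, spin_cw)
event = SIG_FOUND selects (M_PICK, arm_retract)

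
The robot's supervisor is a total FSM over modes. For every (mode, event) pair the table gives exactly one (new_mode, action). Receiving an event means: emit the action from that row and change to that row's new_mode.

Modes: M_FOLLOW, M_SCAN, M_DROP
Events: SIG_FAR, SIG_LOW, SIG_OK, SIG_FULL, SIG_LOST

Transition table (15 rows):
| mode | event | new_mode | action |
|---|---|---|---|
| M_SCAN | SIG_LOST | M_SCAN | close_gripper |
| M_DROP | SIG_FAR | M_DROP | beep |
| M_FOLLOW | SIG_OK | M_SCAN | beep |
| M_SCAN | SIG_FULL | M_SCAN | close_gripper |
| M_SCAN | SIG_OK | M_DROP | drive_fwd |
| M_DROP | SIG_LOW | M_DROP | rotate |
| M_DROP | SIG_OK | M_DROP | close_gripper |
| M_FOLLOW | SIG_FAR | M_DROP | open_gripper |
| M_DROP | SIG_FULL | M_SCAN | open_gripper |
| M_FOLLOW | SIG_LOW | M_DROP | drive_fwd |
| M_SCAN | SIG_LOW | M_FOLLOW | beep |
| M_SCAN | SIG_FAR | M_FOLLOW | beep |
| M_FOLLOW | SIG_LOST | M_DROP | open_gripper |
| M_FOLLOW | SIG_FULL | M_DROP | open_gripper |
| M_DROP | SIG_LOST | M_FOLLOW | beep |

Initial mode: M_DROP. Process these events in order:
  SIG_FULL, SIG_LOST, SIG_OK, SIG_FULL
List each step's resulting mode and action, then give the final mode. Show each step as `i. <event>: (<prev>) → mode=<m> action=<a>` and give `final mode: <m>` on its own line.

1. SIG_FULL: (M_DROP) → mode=M_SCAN action=open_gripper
2. SIG_LOST: (M_SCAN) → mode=M_SCAN action=close_gripper
3. SIG_OK: (M_SCAN) → mode=M_DROP action=drive_fwd
4. SIG_FULL: (M_DROP) → mode=M_SCAN action=open_gripper

final mode: M_SCAN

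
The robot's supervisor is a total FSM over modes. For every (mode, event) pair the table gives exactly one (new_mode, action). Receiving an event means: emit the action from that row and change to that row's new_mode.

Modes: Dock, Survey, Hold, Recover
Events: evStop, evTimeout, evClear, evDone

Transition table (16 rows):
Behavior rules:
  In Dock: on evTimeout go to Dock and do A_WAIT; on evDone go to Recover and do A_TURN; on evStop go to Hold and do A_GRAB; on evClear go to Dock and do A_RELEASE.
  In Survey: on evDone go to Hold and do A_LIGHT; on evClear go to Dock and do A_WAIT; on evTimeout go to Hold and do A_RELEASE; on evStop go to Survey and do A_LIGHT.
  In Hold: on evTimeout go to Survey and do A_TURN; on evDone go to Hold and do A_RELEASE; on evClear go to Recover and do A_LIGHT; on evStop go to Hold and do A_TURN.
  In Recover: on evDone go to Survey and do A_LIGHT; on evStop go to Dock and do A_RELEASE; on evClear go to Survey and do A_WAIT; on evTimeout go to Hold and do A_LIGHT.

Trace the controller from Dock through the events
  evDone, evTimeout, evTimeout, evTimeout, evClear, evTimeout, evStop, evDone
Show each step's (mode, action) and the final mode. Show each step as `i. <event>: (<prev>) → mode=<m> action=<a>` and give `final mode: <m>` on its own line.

final mode: Hold

1. evDone: (Dock) → mode=Recover action=A_TURN
2. evTimeout: (Recover) → mode=Hold action=A_LIGHT
3. evTimeout: (Hold) → mode=Survey action=A_TURN
4. evTimeout: (Survey) → mode=Hold action=A_RELEASE
5. evClear: (Hold) → mode=Recover action=A_LIGHT
6. evTimeout: (Recover) → mode=Hold action=A_LIGHT
7. evStop: (Hold) → mode=Hold action=A_TURN
8. evDone: (Hold) → mode=Hold action=A_RELEASE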